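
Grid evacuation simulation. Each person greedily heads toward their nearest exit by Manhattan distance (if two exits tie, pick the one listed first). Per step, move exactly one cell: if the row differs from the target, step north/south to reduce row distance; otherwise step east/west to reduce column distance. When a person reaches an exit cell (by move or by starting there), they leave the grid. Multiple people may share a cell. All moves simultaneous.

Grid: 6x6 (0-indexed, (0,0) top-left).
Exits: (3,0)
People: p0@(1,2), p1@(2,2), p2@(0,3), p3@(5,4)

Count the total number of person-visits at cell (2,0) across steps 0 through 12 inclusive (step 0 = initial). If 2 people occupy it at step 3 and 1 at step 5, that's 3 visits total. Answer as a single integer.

Step 0: p0@(1,2) p1@(2,2) p2@(0,3) p3@(5,4) -> at (2,0): 0 [-], cum=0
Step 1: p0@(2,2) p1@(3,2) p2@(1,3) p3@(4,4) -> at (2,0): 0 [-], cum=0
Step 2: p0@(3,2) p1@(3,1) p2@(2,3) p3@(3,4) -> at (2,0): 0 [-], cum=0
Step 3: p0@(3,1) p1@ESC p2@(3,3) p3@(3,3) -> at (2,0): 0 [-], cum=0
Step 4: p0@ESC p1@ESC p2@(3,2) p3@(3,2) -> at (2,0): 0 [-], cum=0
Step 5: p0@ESC p1@ESC p2@(3,1) p3@(3,1) -> at (2,0): 0 [-], cum=0
Step 6: p0@ESC p1@ESC p2@ESC p3@ESC -> at (2,0): 0 [-], cum=0
Total visits = 0

Answer: 0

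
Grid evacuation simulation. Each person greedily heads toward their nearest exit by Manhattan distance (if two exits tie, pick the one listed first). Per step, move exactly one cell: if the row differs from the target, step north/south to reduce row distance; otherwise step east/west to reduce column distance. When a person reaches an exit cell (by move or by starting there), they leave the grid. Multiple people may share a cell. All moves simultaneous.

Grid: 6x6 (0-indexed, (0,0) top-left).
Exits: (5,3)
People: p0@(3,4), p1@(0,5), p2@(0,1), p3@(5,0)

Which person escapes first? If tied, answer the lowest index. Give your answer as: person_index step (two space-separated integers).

Answer: 0 3

Derivation:
Step 1: p0:(3,4)->(4,4) | p1:(0,5)->(1,5) | p2:(0,1)->(1,1) | p3:(5,0)->(5,1)
Step 2: p0:(4,4)->(5,4) | p1:(1,5)->(2,5) | p2:(1,1)->(2,1) | p3:(5,1)->(5,2)
Step 3: p0:(5,4)->(5,3)->EXIT | p1:(2,5)->(3,5) | p2:(2,1)->(3,1) | p3:(5,2)->(5,3)->EXIT
Step 4: p0:escaped | p1:(3,5)->(4,5) | p2:(3,1)->(4,1) | p3:escaped
Step 5: p0:escaped | p1:(4,5)->(5,5) | p2:(4,1)->(5,1) | p3:escaped
Step 6: p0:escaped | p1:(5,5)->(5,4) | p2:(5,1)->(5,2) | p3:escaped
Step 7: p0:escaped | p1:(5,4)->(5,3)->EXIT | p2:(5,2)->(5,3)->EXIT | p3:escaped
Exit steps: [3, 7, 7, 3]
First to escape: p0 at step 3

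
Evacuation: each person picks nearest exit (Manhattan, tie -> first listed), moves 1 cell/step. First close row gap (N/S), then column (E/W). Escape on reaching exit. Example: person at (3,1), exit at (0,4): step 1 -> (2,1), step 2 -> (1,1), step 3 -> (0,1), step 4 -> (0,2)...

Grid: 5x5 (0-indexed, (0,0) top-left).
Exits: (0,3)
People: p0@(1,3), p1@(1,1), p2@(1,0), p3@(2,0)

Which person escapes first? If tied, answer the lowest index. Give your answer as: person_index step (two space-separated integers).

Answer: 0 1

Derivation:
Step 1: p0:(1,3)->(0,3)->EXIT | p1:(1,1)->(0,1) | p2:(1,0)->(0,0) | p3:(2,0)->(1,0)
Step 2: p0:escaped | p1:(0,1)->(0,2) | p2:(0,0)->(0,1) | p3:(1,0)->(0,0)
Step 3: p0:escaped | p1:(0,2)->(0,3)->EXIT | p2:(0,1)->(0,2) | p3:(0,0)->(0,1)
Step 4: p0:escaped | p1:escaped | p2:(0,2)->(0,3)->EXIT | p3:(0,1)->(0,2)
Step 5: p0:escaped | p1:escaped | p2:escaped | p3:(0,2)->(0,3)->EXIT
Exit steps: [1, 3, 4, 5]
First to escape: p0 at step 1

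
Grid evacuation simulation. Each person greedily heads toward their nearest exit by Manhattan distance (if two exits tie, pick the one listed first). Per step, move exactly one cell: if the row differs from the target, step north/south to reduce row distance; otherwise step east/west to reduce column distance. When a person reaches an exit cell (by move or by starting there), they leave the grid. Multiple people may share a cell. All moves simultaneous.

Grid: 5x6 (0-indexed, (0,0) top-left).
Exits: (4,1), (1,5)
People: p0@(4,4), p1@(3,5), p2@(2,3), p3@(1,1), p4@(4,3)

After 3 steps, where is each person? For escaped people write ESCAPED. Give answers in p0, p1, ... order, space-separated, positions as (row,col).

Step 1: p0:(4,4)->(4,3) | p1:(3,5)->(2,5) | p2:(2,3)->(1,3) | p3:(1,1)->(2,1) | p4:(4,3)->(4,2)
Step 2: p0:(4,3)->(4,2) | p1:(2,5)->(1,5)->EXIT | p2:(1,3)->(1,4) | p3:(2,1)->(3,1) | p4:(4,2)->(4,1)->EXIT
Step 3: p0:(4,2)->(4,1)->EXIT | p1:escaped | p2:(1,4)->(1,5)->EXIT | p3:(3,1)->(4,1)->EXIT | p4:escaped

ESCAPED ESCAPED ESCAPED ESCAPED ESCAPED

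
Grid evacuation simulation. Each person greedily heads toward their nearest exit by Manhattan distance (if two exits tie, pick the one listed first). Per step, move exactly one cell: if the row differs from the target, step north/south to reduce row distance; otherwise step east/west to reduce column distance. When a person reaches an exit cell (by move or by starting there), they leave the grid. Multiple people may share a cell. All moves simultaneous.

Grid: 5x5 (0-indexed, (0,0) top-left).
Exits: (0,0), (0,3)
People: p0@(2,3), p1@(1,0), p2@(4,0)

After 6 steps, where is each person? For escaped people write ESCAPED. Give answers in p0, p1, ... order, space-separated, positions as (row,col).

Step 1: p0:(2,3)->(1,3) | p1:(1,0)->(0,0)->EXIT | p2:(4,0)->(3,0)
Step 2: p0:(1,3)->(0,3)->EXIT | p1:escaped | p2:(3,0)->(2,0)
Step 3: p0:escaped | p1:escaped | p2:(2,0)->(1,0)
Step 4: p0:escaped | p1:escaped | p2:(1,0)->(0,0)->EXIT

ESCAPED ESCAPED ESCAPED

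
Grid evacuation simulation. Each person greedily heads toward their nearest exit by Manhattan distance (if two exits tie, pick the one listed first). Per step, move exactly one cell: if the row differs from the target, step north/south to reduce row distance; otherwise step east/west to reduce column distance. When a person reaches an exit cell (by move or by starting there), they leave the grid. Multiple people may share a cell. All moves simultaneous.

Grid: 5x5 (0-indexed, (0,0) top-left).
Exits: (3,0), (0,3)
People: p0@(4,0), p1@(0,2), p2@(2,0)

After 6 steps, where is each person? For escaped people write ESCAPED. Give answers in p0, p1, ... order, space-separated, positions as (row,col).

Step 1: p0:(4,0)->(3,0)->EXIT | p1:(0,2)->(0,3)->EXIT | p2:(2,0)->(3,0)->EXIT

ESCAPED ESCAPED ESCAPED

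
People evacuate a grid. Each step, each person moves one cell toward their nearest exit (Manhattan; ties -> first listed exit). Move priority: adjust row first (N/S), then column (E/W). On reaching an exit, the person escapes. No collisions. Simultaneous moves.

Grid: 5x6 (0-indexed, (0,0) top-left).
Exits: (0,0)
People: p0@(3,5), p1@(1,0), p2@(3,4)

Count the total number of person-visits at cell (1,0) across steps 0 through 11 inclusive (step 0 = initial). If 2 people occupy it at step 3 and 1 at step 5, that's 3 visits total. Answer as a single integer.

Step 0: p0@(3,5) p1@(1,0) p2@(3,4) -> at (1,0): 1 [p1], cum=1
Step 1: p0@(2,5) p1@ESC p2@(2,4) -> at (1,0): 0 [-], cum=1
Step 2: p0@(1,5) p1@ESC p2@(1,4) -> at (1,0): 0 [-], cum=1
Step 3: p0@(0,5) p1@ESC p2@(0,4) -> at (1,0): 0 [-], cum=1
Step 4: p0@(0,4) p1@ESC p2@(0,3) -> at (1,0): 0 [-], cum=1
Step 5: p0@(0,3) p1@ESC p2@(0,2) -> at (1,0): 0 [-], cum=1
Step 6: p0@(0,2) p1@ESC p2@(0,1) -> at (1,0): 0 [-], cum=1
Step 7: p0@(0,1) p1@ESC p2@ESC -> at (1,0): 0 [-], cum=1
Step 8: p0@ESC p1@ESC p2@ESC -> at (1,0): 0 [-], cum=1
Total visits = 1

Answer: 1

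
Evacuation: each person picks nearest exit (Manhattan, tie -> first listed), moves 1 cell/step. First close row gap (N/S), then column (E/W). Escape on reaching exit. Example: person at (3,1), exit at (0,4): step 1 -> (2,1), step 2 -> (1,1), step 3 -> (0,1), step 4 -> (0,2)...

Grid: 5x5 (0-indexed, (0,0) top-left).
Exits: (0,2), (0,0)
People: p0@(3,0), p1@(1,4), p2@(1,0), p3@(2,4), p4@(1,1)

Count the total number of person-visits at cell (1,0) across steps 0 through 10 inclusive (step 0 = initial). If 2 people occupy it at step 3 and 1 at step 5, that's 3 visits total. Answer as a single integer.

Answer: 2

Derivation:
Step 0: p0@(3,0) p1@(1,4) p2@(1,0) p3@(2,4) p4@(1,1) -> at (1,0): 1 [p2], cum=1
Step 1: p0@(2,0) p1@(0,4) p2@ESC p3@(1,4) p4@(0,1) -> at (1,0): 0 [-], cum=1
Step 2: p0@(1,0) p1@(0,3) p2@ESC p3@(0,4) p4@ESC -> at (1,0): 1 [p0], cum=2
Step 3: p0@ESC p1@ESC p2@ESC p3@(0,3) p4@ESC -> at (1,0): 0 [-], cum=2
Step 4: p0@ESC p1@ESC p2@ESC p3@ESC p4@ESC -> at (1,0): 0 [-], cum=2
Total visits = 2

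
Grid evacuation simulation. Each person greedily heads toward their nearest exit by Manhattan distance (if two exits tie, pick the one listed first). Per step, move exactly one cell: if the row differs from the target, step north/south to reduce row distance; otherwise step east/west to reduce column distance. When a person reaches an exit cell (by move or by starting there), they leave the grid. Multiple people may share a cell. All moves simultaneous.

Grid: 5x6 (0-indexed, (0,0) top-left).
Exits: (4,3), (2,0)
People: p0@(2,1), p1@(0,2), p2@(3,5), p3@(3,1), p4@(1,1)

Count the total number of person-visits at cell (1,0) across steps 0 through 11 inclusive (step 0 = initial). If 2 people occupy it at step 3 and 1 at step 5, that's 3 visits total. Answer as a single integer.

Answer: 0

Derivation:
Step 0: p0@(2,1) p1@(0,2) p2@(3,5) p3@(3,1) p4@(1,1) -> at (1,0): 0 [-], cum=0
Step 1: p0@ESC p1@(1,2) p2@(4,5) p3@(2,1) p4@(2,1) -> at (1,0): 0 [-], cum=0
Step 2: p0@ESC p1@(2,2) p2@(4,4) p3@ESC p4@ESC -> at (1,0): 0 [-], cum=0
Step 3: p0@ESC p1@(2,1) p2@ESC p3@ESC p4@ESC -> at (1,0): 0 [-], cum=0
Step 4: p0@ESC p1@ESC p2@ESC p3@ESC p4@ESC -> at (1,0): 0 [-], cum=0
Total visits = 0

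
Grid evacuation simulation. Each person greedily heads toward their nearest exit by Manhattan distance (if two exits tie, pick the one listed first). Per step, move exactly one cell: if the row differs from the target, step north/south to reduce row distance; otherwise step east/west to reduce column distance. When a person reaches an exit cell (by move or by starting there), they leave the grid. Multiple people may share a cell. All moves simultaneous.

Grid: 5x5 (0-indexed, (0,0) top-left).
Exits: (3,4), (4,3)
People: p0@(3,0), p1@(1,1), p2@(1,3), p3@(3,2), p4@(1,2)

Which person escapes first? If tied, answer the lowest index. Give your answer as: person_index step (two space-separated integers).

Answer: 3 2

Derivation:
Step 1: p0:(3,0)->(3,1) | p1:(1,1)->(2,1) | p2:(1,3)->(2,3) | p3:(3,2)->(3,3) | p4:(1,2)->(2,2)
Step 2: p0:(3,1)->(3,2) | p1:(2,1)->(3,1) | p2:(2,3)->(3,3) | p3:(3,3)->(3,4)->EXIT | p4:(2,2)->(3,2)
Step 3: p0:(3,2)->(3,3) | p1:(3,1)->(3,2) | p2:(3,3)->(3,4)->EXIT | p3:escaped | p4:(3,2)->(3,3)
Step 4: p0:(3,3)->(3,4)->EXIT | p1:(3,2)->(3,3) | p2:escaped | p3:escaped | p4:(3,3)->(3,4)->EXIT
Step 5: p0:escaped | p1:(3,3)->(3,4)->EXIT | p2:escaped | p3:escaped | p4:escaped
Exit steps: [4, 5, 3, 2, 4]
First to escape: p3 at step 2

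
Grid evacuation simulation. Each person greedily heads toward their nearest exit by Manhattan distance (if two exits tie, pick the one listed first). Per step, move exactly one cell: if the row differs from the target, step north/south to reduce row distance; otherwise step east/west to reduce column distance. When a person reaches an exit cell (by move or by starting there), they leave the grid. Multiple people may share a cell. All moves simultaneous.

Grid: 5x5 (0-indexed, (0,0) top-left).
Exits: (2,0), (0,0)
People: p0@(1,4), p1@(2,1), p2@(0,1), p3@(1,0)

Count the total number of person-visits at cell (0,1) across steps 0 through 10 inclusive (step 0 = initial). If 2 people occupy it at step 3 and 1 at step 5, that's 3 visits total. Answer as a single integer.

Step 0: p0@(1,4) p1@(2,1) p2@(0,1) p3@(1,0) -> at (0,1): 1 [p2], cum=1
Step 1: p0@(2,4) p1@ESC p2@ESC p3@ESC -> at (0,1): 0 [-], cum=1
Step 2: p0@(2,3) p1@ESC p2@ESC p3@ESC -> at (0,1): 0 [-], cum=1
Step 3: p0@(2,2) p1@ESC p2@ESC p3@ESC -> at (0,1): 0 [-], cum=1
Step 4: p0@(2,1) p1@ESC p2@ESC p3@ESC -> at (0,1): 0 [-], cum=1
Step 5: p0@ESC p1@ESC p2@ESC p3@ESC -> at (0,1): 0 [-], cum=1
Total visits = 1

Answer: 1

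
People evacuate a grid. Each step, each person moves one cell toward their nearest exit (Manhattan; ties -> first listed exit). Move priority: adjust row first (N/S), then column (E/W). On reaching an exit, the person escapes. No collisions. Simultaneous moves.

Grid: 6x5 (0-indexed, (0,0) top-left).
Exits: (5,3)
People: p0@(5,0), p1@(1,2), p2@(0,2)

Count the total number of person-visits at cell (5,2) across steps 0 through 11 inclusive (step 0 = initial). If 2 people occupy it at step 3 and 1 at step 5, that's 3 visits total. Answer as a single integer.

Step 0: p0@(5,0) p1@(1,2) p2@(0,2) -> at (5,2): 0 [-], cum=0
Step 1: p0@(5,1) p1@(2,2) p2@(1,2) -> at (5,2): 0 [-], cum=0
Step 2: p0@(5,2) p1@(3,2) p2@(2,2) -> at (5,2): 1 [p0], cum=1
Step 3: p0@ESC p1@(4,2) p2@(3,2) -> at (5,2): 0 [-], cum=1
Step 4: p0@ESC p1@(5,2) p2@(4,2) -> at (5,2): 1 [p1], cum=2
Step 5: p0@ESC p1@ESC p2@(5,2) -> at (5,2): 1 [p2], cum=3
Step 6: p0@ESC p1@ESC p2@ESC -> at (5,2): 0 [-], cum=3
Total visits = 3

Answer: 3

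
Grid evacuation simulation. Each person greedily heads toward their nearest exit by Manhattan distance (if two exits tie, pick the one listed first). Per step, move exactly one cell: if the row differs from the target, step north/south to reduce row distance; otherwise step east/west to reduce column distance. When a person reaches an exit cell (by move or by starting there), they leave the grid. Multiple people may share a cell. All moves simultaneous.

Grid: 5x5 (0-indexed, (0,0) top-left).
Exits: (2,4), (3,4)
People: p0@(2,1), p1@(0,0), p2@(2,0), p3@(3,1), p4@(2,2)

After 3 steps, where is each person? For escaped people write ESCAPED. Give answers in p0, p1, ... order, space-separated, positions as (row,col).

Step 1: p0:(2,1)->(2,2) | p1:(0,0)->(1,0) | p2:(2,0)->(2,1) | p3:(3,1)->(3,2) | p4:(2,2)->(2,3)
Step 2: p0:(2,2)->(2,3) | p1:(1,0)->(2,0) | p2:(2,1)->(2,2) | p3:(3,2)->(3,3) | p4:(2,3)->(2,4)->EXIT
Step 3: p0:(2,3)->(2,4)->EXIT | p1:(2,0)->(2,1) | p2:(2,2)->(2,3) | p3:(3,3)->(3,4)->EXIT | p4:escaped

ESCAPED (2,1) (2,3) ESCAPED ESCAPED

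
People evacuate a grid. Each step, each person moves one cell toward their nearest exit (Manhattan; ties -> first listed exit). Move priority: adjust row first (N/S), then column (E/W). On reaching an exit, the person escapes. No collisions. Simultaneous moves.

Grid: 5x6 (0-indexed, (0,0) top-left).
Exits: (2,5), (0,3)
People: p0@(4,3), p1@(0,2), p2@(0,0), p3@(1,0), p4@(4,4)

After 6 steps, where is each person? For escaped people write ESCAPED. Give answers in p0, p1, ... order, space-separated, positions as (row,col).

Step 1: p0:(4,3)->(3,3) | p1:(0,2)->(0,3)->EXIT | p2:(0,0)->(0,1) | p3:(1,0)->(0,0) | p4:(4,4)->(3,4)
Step 2: p0:(3,3)->(2,3) | p1:escaped | p2:(0,1)->(0,2) | p3:(0,0)->(0,1) | p4:(3,4)->(2,4)
Step 3: p0:(2,3)->(2,4) | p1:escaped | p2:(0,2)->(0,3)->EXIT | p3:(0,1)->(0,2) | p4:(2,4)->(2,5)->EXIT
Step 4: p0:(2,4)->(2,5)->EXIT | p1:escaped | p2:escaped | p3:(0,2)->(0,3)->EXIT | p4:escaped

ESCAPED ESCAPED ESCAPED ESCAPED ESCAPED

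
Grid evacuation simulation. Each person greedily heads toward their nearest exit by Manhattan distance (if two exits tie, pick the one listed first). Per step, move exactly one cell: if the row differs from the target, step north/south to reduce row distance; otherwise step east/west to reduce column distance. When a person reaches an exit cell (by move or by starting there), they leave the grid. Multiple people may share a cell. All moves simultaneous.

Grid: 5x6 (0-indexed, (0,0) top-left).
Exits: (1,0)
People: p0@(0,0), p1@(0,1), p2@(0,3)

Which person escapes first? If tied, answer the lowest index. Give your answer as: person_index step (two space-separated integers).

Answer: 0 1

Derivation:
Step 1: p0:(0,0)->(1,0)->EXIT | p1:(0,1)->(1,1) | p2:(0,3)->(1,3)
Step 2: p0:escaped | p1:(1,1)->(1,0)->EXIT | p2:(1,3)->(1,2)
Step 3: p0:escaped | p1:escaped | p2:(1,2)->(1,1)
Step 4: p0:escaped | p1:escaped | p2:(1,1)->(1,0)->EXIT
Exit steps: [1, 2, 4]
First to escape: p0 at step 1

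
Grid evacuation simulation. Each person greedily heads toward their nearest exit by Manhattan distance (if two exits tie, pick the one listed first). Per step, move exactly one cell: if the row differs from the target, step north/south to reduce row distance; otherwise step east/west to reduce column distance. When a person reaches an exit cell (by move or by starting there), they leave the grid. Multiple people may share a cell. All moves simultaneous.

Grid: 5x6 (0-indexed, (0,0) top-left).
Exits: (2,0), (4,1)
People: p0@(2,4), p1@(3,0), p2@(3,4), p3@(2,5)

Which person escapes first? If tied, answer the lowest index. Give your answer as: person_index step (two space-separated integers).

Step 1: p0:(2,4)->(2,3) | p1:(3,0)->(2,0)->EXIT | p2:(3,4)->(4,4) | p3:(2,5)->(2,4)
Step 2: p0:(2,3)->(2,2) | p1:escaped | p2:(4,4)->(4,3) | p3:(2,4)->(2,3)
Step 3: p0:(2,2)->(2,1) | p1:escaped | p2:(4,3)->(4,2) | p3:(2,3)->(2,2)
Step 4: p0:(2,1)->(2,0)->EXIT | p1:escaped | p2:(4,2)->(4,1)->EXIT | p3:(2,2)->(2,1)
Step 5: p0:escaped | p1:escaped | p2:escaped | p3:(2,1)->(2,0)->EXIT
Exit steps: [4, 1, 4, 5]
First to escape: p1 at step 1

Answer: 1 1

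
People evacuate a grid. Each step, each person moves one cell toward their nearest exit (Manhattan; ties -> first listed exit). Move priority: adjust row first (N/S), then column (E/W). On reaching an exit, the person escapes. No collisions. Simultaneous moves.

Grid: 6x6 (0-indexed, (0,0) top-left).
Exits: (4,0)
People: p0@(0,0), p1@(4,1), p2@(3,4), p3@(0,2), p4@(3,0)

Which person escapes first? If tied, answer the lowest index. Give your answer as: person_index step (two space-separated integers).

Step 1: p0:(0,0)->(1,0) | p1:(4,1)->(4,0)->EXIT | p2:(3,4)->(4,4) | p3:(0,2)->(1,2) | p4:(3,0)->(4,0)->EXIT
Step 2: p0:(1,0)->(2,0) | p1:escaped | p2:(4,4)->(4,3) | p3:(1,2)->(2,2) | p4:escaped
Step 3: p0:(2,0)->(3,0) | p1:escaped | p2:(4,3)->(4,2) | p3:(2,2)->(3,2) | p4:escaped
Step 4: p0:(3,0)->(4,0)->EXIT | p1:escaped | p2:(4,2)->(4,1) | p3:(3,2)->(4,2) | p4:escaped
Step 5: p0:escaped | p1:escaped | p2:(4,1)->(4,0)->EXIT | p3:(4,2)->(4,1) | p4:escaped
Step 6: p0:escaped | p1:escaped | p2:escaped | p3:(4,1)->(4,0)->EXIT | p4:escaped
Exit steps: [4, 1, 5, 6, 1]
First to escape: p1 at step 1

Answer: 1 1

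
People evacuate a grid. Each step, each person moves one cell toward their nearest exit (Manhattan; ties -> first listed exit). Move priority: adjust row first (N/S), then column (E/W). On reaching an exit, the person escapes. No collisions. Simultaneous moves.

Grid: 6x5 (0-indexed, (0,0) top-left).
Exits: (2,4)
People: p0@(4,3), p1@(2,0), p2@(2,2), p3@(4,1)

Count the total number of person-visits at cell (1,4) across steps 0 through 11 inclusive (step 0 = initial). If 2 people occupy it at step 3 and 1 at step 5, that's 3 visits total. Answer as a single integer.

Answer: 0

Derivation:
Step 0: p0@(4,3) p1@(2,0) p2@(2,2) p3@(4,1) -> at (1,4): 0 [-], cum=0
Step 1: p0@(3,3) p1@(2,1) p2@(2,3) p3@(3,1) -> at (1,4): 0 [-], cum=0
Step 2: p0@(2,3) p1@(2,2) p2@ESC p3@(2,1) -> at (1,4): 0 [-], cum=0
Step 3: p0@ESC p1@(2,3) p2@ESC p3@(2,2) -> at (1,4): 0 [-], cum=0
Step 4: p0@ESC p1@ESC p2@ESC p3@(2,3) -> at (1,4): 0 [-], cum=0
Step 5: p0@ESC p1@ESC p2@ESC p3@ESC -> at (1,4): 0 [-], cum=0
Total visits = 0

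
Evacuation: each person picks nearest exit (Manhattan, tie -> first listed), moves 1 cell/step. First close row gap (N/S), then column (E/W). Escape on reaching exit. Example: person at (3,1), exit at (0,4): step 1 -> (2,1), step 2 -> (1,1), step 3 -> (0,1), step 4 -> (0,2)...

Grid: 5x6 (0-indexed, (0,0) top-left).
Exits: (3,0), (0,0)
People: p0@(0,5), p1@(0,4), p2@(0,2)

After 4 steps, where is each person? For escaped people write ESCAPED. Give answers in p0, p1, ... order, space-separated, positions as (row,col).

Step 1: p0:(0,5)->(0,4) | p1:(0,4)->(0,3) | p2:(0,2)->(0,1)
Step 2: p0:(0,4)->(0,3) | p1:(0,3)->(0,2) | p2:(0,1)->(0,0)->EXIT
Step 3: p0:(0,3)->(0,2) | p1:(0,2)->(0,1) | p2:escaped
Step 4: p0:(0,2)->(0,1) | p1:(0,1)->(0,0)->EXIT | p2:escaped

(0,1) ESCAPED ESCAPED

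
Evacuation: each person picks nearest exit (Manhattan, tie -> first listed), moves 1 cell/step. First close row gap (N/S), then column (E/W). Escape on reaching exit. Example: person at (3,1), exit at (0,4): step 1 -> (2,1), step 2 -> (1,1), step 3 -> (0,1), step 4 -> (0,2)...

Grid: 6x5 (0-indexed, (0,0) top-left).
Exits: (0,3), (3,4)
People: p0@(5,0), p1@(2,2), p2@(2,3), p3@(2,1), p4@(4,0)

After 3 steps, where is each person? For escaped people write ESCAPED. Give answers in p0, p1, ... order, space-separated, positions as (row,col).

Step 1: p0:(5,0)->(4,0) | p1:(2,2)->(1,2) | p2:(2,3)->(1,3) | p3:(2,1)->(1,1) | p4:(4,0)->(3,0)
Step 2: p0:(4,0)->(3,0) | p1:(1,2)->(0,2) | p2:(1,3)->(0,3)->EXIT | p3:(1,1)->(0,1) | p4:(3,0)->(3,1)
Step 3: p0:(3,0)->(3,1) | p1:(0,2)->(0,3)->EXIT | p2:escaped | p3:(0,1)->(0,2) | p4:(3,1)->(3,2)

(3,1) ESCAPED ESCAPED (0,2) (3,2)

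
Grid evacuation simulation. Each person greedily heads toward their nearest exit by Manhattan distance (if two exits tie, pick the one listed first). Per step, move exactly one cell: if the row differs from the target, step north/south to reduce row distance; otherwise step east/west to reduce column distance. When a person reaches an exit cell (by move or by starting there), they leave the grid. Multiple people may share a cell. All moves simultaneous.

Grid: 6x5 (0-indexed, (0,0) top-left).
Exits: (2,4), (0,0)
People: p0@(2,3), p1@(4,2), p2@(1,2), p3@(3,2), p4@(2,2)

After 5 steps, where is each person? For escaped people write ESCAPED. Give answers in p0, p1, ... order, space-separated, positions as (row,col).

Step 1: p0:(2,3)->(2,4)->EXIT | p1:(4,2)->(3,2) | p2:(1,2)->(2,2) | p3:(3,2)->(2,2) | p4:(2,2)->(2,3)
Step 2: p0:escaped | p1:(3,2)->(2,2) | p2:(2,2)->(2,3) | p3:(2,2)->(2,3) | p4:(2,3)->(2,4)->EXIT
Step 3: p0:escaped | p1:(2,2)->(2,3) | p2:(2,3)->(2,4)->EXIT | p3:(2,3)->(2,4)->EXIT | p4:escaped
Step 4: p0:escaped | p1:(2,3)->(2,4)->EXIT | p2:escaped | p3:escaped | p4:escaped

ESCAPED ESCAPED ESCAPED ESCAPED ESCAPED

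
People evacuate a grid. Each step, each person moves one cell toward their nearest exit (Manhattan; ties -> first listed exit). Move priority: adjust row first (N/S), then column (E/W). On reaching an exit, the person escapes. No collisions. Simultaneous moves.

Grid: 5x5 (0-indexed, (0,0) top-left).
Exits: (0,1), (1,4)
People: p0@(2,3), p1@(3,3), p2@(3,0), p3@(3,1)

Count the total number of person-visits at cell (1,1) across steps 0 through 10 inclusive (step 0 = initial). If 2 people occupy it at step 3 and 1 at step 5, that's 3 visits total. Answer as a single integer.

Step 0: p0@(2,3) p1@(3,3) p2@(3,0) p3@(3,1) -> at (1,1): 0 [-], cum=0
Step 1: p0@(1,3) p1@(2,3) p2@(2,0) p3@(2,1) -> at (1,1): 0 [-], cum=0
Step 2: p0@ESC p1@(1,3) p2@(1,0) p3@(1,1) -> at (1,1): 1 [p3], cum=1
Step 3: p0@ESC p1@ESC p2@(0,0) p3@ESC -> at (1,1): 0 [-], cum=1
Step 4: p0@ESC p1@ESC p2@ESC p3@ESC -> at (1,1): 0 [-], cum=1
Total visits = 1

Answer: 1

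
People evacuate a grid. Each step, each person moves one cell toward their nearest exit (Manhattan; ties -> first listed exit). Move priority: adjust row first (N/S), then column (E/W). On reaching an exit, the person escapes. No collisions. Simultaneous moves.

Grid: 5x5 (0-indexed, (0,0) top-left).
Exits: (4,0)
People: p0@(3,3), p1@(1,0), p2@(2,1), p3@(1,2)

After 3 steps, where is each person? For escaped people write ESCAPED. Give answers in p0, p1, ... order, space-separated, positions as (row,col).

Step 1: p0:(3,3)->(4,3) | p1:(1,0)->(2,0) | p2:(2,1)->(3,1) | p3:(1,2)->(2,2)
Step 2: p0:(4,3)->(4,2) | p1:(2,0)->(3,0) | p2:(3,1)->(4,1) | p3:(2,2)->(3,2)
Step 3: p0:(4,2)->(4,1) | p1:(3,0)->(4,0)->EXIT | p2:(4,1)->(4,0)->EXIT | p3:(3,2)->(4,2)

(4,1) ESCAPED ESCAPED (4,2)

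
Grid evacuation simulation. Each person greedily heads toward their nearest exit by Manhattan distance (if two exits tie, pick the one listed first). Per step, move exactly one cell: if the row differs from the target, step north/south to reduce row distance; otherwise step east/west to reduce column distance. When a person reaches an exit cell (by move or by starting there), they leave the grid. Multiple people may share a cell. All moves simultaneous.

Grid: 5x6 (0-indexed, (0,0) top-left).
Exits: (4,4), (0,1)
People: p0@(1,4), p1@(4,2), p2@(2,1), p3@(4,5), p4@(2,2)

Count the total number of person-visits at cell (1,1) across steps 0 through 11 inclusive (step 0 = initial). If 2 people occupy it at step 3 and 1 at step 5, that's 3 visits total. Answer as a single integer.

Step 0: p0@(1,4) p1@(4,2) p2@(2,1) p3@(4,5) p4@(2,2) -> at (1,1): 0 [-], cum=0
Step 1: p0@(2,4) p1@(4,3) p2@(1,1) p3@ESC p4@(1,2) -> at (1,1): 1 [p2], cum=1
Step 2: p0@(3,4) p1@ESC p2@ESC p3@ESC p4@(0,2) -> at (1,1): 0 [-], cum=1
Step 3: p0@ESC p1@ESC p2@ESC p3@ESC p4@ESC -> at (1,1): 0 [-], cum=1
Total visits = 1

Answer: 1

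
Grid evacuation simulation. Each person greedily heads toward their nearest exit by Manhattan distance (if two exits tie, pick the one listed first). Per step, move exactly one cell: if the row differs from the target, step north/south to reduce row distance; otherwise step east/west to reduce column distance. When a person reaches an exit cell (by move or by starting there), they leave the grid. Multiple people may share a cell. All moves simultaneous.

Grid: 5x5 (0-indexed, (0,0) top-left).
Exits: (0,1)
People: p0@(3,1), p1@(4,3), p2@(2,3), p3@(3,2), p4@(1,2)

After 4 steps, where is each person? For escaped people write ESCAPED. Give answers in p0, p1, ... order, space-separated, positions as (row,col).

Step 1: p0:(3,1)->(2,1) | p1:(4,3)->(3,3) | p2:(2,3)->(1,3) | p3:(3,2)->(2,2) | p4:(1,2)->(0,2)
Step 2: p0:(2,1)->(1,1) | p1:(3,3)->(2,3) | p2:(1,3)->(0,3) | p3:(2,2)->(1,2) | p4:(0,2)->(0,1)->EXIT
Step 3: p0:(1,1)->(0,1)->EXIT | p1:(2,3)->(1,3) | p2:(0,3)->(0,2) | p3:(1,2)->(0,2) | p4:escaped
Step 4: p0:escaped | p1:(1,3)->(0,3) | p2:(0,2)->(0,1)->EXIT | p3:(0,2)->(0,1)->EXIT | p4:escaped

ESCAPED (0,3) ESCAPED ESCAPED ESCAPED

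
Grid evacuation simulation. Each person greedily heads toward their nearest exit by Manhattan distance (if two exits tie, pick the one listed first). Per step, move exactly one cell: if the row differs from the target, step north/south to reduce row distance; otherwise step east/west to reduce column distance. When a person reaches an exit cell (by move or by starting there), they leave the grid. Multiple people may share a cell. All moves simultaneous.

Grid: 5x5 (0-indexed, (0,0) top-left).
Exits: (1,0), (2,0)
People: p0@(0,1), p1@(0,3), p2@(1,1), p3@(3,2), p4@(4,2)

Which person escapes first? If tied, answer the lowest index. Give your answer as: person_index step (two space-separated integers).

Answer: 2 1

Derivation:
Step 1: p0:(0,1)->(1,1) | p1:(0,3)->(1,3) | p2:(1,1)->(1,0)->EXIT | p3:(3,2)->(2,2) | p4:(4,2)->(3,2)
Step 2: p0:(1,1)->(1,0)->EXIT | p1:(1,3)->(1,2) | p2:escaped | p3:(2,2)->(2,1) | p4:(3,2)->(2,2)
Step 3: p0:escaped | p1:(1,2)->(1,1) | p2:escaped | p3:(2,1)->(2,0)->EXIT | p4:(2,2)->(2,1)
Step 4: p0:escaped | p1:(1,1)->(1,0)->EXIT | p2:escaped | p3:escaped | p4:(2,1)->(2,0)->EXIT
Exit steps: [2, 4, 1, 3, 4]
First to escape: p2 at step 1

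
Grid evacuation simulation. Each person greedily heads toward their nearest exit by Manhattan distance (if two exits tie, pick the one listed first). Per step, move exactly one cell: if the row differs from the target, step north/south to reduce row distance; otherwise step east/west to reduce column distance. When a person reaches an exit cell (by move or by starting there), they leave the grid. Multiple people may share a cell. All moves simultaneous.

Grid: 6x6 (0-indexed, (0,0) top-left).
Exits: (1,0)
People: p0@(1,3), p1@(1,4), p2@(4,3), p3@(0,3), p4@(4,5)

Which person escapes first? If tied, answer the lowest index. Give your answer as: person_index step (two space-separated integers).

Answer: 0 3

Derivation:
Step 1: p0:(1,3)->(1,2) | p1:(1,4)->(1,3) | p2:(4,3)->(3,3) | p3:(0,3)->(1,3) | p4:(4,5)->(3,5)
Step 2: p0:(1,2)->(1,1) | p1:(1,3)->(1,2) | p2:(3,3)->(2,3) | p3:(1,3)->(1,2) | p4:(3,5)->(2,5)
Step 3: p0:(1,1)->(1,0)->EXIT | p1:(1,2)->(1,1) | p2:(2,3)->(1,3) | p3:(1,2)->(1,1) | p4:(2,5)->(1,5)
Step 4: p0:escaped | p1:(1,1)->(1,0)->EXIT | p2:(1,3)->(1,2) | p3:(1,1)->(1,0)->EXIT | p4:(1,5)->(1,4)
Step 5: p0:escaped | p1:escaped | p2:(1,2)->(1,1) | p3:escaped | p4:(1,4)->(1,3)
Step 6: p0:escaped | p1:escaped | p2:(1,1)->(1,0)->EXIT | p3:escaped | p4:(1,3)->(1,2)
Step 7: p0:escaped | p1:escaped | p2:escaped | p3:escaped | p4:(1,2)->(1,1)
Step 8: p0:escaped | p1:escaped | p2:escaped | p3:escaped | p4:(1,1)->(1,0)->EXIT
Exit steps: [3, 4, 6, 4, 8]
First to escape: p0 at step 3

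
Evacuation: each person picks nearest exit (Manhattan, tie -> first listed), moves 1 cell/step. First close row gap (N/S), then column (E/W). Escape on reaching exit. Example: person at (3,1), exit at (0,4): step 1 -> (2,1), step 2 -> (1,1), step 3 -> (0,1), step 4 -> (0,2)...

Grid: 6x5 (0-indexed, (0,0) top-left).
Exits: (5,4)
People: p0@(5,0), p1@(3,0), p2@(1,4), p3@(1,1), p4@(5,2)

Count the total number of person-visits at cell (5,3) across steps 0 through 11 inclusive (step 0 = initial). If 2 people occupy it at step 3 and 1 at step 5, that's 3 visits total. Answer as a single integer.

Answer: 4

Derivation:
Step 0: p0@(5,0) p1@(3,0) p2@(1,4) p3@(1,1) p4@(5,2) -> at (5,3): 0 [-], cum=0
Step 1: p0@(5,1) p1@(4,0) p2@(2,4) p3@(2,1) p4@(5,3) -> at (5,3): 1 [p4], cum=1
Step 2: p0@(5,2) p1@(5,0) p2@(3,4) p3@(3,1) p4@ESC -> at (5,3): 0 [-], cum=1
Step 3: p0@(5,3) p1@(5,1) p2@(4,4) p3@(4,1) p4@ESC -> at (5,3): 1 [p0], cum=2
Step 4: p0@ESC p1@(5,2) p2@ESC p3@(5,1) p4@ESC -> at (5,3): 0 [-], cum=2
Step 5: p0@ESC p1@(5,3) p2@ESC p3@(5,2) p4@ESC -> at (5,3): 1 [p1], cum=3
Step 6: p0@ESC p1@ESC p2@ESC p3@(5,3) p4@ESC -> at (5,3): 1 [p3], cum=4
Step 7: p0@ESC p1@ESC p2@ESC p3@ESC p4@ESC -> at (5,3): 0 [-], cum=4
Total visits = 4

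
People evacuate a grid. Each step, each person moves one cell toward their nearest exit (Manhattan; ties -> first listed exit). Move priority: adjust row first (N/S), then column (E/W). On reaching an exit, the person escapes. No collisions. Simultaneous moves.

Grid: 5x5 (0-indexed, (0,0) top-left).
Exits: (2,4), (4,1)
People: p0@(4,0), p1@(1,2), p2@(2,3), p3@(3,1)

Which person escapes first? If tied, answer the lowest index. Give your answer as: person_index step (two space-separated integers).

Answer: 0 1

Derivation:
Step 1: p0:(4,0)->(4,1)->EXIT | p1:(1,2)->(2,2) | p2:(2,3)->(2,4)->EXIT | p3:(3,1)->(4,1)->EXIT
Step 2: p0:escaped | p1:(2,2)->(2,3) | p2:escaped | p3:escaped
Step 3: p0:escaped | p1:(2,3)->(2,4)->EXIT | p2:escaped | p3:escaped
Exit steps: [1, 3, 1, 1]
First to escape: p0 at step 1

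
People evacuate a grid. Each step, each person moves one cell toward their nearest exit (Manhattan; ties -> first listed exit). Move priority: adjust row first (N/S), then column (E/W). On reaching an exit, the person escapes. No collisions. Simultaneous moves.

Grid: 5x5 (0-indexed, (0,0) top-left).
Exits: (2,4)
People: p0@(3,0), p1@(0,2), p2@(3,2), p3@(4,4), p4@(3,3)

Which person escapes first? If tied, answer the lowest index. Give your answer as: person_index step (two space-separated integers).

Step 1: p0:(3,0)->(2,0) | p1:(0,2)->(1,2) | p2:(3,2)->(2,2) | p3:(4,4)->(3,4) | p4:(3,3)->(2,3)
Step 2: p0:(2,0)->(2,1) | p1:(1,2)->(2,2) | p2:(2,2)->(2,3) | p3:(3,4)->(2,4)->EXIT | p4:(2,3)->(2,4)->EXIT
Step 3: p0:(2,1)->(2,2) | p1:(2,2)->(2,3) | p2:(2,3)->(2,4)->EXIT | p3:escaped | p4:escaped
Step 4: p0:(2,2)->(2,3) | p1:(2,3)->(2,4)->EXIT | p2:escaped | p3:escaped | p4:escaped
Step 5: p0:(2,3)->(2,4)->EXIT | p1:escaped | p2:escaped | p3:escaped | p4:escaped
Exit steps: [5, 4, 3, 2, 2]
First to escape: p3 at step 2

Answer: 3 2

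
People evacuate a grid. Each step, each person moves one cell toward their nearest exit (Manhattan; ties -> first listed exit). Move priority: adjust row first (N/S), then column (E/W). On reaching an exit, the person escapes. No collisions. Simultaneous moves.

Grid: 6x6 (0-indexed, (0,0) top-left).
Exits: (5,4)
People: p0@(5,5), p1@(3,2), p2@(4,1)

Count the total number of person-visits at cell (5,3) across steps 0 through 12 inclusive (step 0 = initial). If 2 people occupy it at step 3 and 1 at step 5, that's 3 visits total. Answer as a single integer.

Step 0: p0@(5,5) p1@(3,2) p2@(4,1) -> at (5,3): 0 [-], cum=0
Step 1: p0@ESC p1@(4,2) p2@(5,1) -> at (5,3): 0 [-], cum=0
Step 2: p0@ESC p1@(5,2) p2@(5,2) -> at (5,3): 0 [-], cum=0
Step 3: p0@ESC p1@(5,3) p2@(5,3) -> at (5,3): 2 [p1,p2], cum=2
Step 4: p0@ESC p1@ESC p2@ESC -> at (5,3): 0 [-], cum=2
Total visits = 2

Answer: 2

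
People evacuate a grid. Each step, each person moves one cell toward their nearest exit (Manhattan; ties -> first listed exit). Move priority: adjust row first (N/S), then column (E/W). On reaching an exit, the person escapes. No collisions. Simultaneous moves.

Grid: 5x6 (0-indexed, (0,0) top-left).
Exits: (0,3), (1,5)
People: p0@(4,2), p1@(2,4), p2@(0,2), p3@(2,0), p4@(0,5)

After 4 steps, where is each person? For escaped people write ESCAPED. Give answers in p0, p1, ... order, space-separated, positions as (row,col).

Step 1: p0:(4,2)->(3,2) | p1:(2,4)->(1,4) | p2:(0,2)->(0,3)->EXIT | p3:(2,0)->(1,0) | p4:(0,5)->(1,5)->EXIT
Step 2: p0:(3,2)->(2,2) | p1:(1,4)->(1,5)->EXIT | p2:escaped | p3:(1,0)->(0,0) | p4:escaped
Step 3: p0:(2,2)->(1,2) | p1:escaped | p2:escaped | p3:(0,0)->(0,1) | p4:escaped
Step 4: p0:(1,2)->(0,2) | p1:escaped | p2:escaped | p3:(0,1)->(0,2) | p4:escaped

(0,2) ESCAPED ESCAPED (0,2) ESCAPED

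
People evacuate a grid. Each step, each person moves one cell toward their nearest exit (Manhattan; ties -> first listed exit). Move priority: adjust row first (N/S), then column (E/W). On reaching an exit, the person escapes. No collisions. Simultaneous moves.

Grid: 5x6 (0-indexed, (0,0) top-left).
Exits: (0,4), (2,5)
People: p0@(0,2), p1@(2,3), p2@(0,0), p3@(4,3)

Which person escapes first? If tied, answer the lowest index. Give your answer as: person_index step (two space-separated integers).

Answer: 0 2

Derivation:
Step 1: p0:(0,2)->(0,3) | p1:(2,3)->(2,4) | p2:(0,0)->(0,1) | p3:(4,3)->(3,3)
Step 2: p0:(0,3)->(0,4)->EXIT | p1:(2,4)->(2,5)->EXIT | p2:(0,1)->(0,2) | p3:(3,3)->(2,3)
Step 3: p0:escaped | p1:escaped | p2:(0,2)->(0,3) | p3:(2,3)->(2,4)
Step 4: p0:escaped | p1:escaped | p2:(0,3)->(0,4)->EXIT | p3:(2,4)->(2,5)->EXIT
Exit steps: [2, 2, 4, 4]
First to escape: p0 at step 2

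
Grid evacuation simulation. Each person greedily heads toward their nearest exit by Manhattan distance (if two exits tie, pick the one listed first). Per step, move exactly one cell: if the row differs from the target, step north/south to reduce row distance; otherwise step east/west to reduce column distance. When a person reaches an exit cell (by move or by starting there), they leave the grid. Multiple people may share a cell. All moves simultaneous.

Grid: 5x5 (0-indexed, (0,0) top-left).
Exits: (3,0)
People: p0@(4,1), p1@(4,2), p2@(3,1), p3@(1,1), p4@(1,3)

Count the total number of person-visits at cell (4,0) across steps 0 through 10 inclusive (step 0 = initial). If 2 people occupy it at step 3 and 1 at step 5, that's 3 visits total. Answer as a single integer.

Answer: 0

Derivation:
Step 0: p0@(4,1) p1@(4,2) p2@(3,1) p3@(1,1) p4@(1,3) -> at (4,0): 0 [-], cum=0
Step 1: p0@(3,1) p1@(3,2) p2@ESC p3@(2,1) p4@(2,3) -> at (4,0): 0 [-], cum=0
Step 2: p0@ESC p1@(3,1) p2@ESC p3@(3,1) p4@(3,3) -> at (4,0): 0 [-], cum=0
Step 3: p0@ESC p1@ESC p2@ESC p3@ESC p4@(3,2) -> at (4,0): 0 [-], cum=0
Step 4: p0@ESC p1@ESC p2@ESC p3@ESC p4@(3,1) -> at (4,0): 0 [-], cum=0
Step 5: p0@ESC p1@ESC p2@ESC p3@ESC p4@ESC -> at (4,0): 0 [-], cum=0
Total visits = 0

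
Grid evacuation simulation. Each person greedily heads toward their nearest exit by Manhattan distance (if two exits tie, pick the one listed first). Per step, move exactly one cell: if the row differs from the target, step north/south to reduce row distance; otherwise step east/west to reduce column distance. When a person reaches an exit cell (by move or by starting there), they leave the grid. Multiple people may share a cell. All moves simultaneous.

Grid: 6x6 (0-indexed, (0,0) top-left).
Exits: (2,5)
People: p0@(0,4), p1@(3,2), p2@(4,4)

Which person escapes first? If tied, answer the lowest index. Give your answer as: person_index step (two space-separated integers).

Step 1: p0:(0,4)->(1,4) | p1:(3,2)->(2,2) | p2:(4,4)->(3,4)
Step 2: p0:(1,4)->(2,4) | p1:(2,2)->(2,3) | p2:(3,4)->(2,4)
Step 3: p0:(2,4)->(2,5)->EXIT | p1:(2,3)->(2,4) | p2:(2,4)->(2,5)->EXIT
Step 4: p0:escaped | p1:(2,4)->(2,5)->EXIT | p2:escaped
Exit steps: [3, 4, 3]
First to escape: p0 at step 3

Answer: 0 3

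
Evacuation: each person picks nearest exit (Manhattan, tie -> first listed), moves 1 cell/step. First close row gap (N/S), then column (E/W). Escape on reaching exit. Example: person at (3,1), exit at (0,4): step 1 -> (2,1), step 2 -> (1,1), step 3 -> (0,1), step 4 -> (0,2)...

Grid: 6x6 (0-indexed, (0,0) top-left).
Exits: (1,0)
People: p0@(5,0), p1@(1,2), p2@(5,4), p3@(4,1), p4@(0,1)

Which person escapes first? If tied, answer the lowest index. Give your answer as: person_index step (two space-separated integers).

Answer: 1 2

Derivation:
Step 1: p0:(5,0)->(4,0) | p1:(1,2)->(1,1) | p2:(5,4)->(4,4) | p3:(4,1)->(3,1) | p4:(0,1)->(1,1)
Step 2: p0:(4,0)->(3,0) | p1:(1,1)->(1,0)->EXIT | p2:(4,4)->(3,4) | p3:(3,1)->(2,1) | p4:(1,1)->(1,0)->EXIT
Step 3: p0:(3,0)->(2,0) | p1:escaped | p2:(3,4)->(2,4) | p3:(2,1)->(1,1) | p4:escaped
Step 4: p0:(2,0)->(1,0)->EXIT | p1:escaped | p2:(2,4)->(1,4) | p3:(1,1)->(1,0)->EXIT | p4:escaped
Step 5: p0:escaped | p1:escaped | p2:(1,4)->(1,3) | p3:escaped | p4:escaped
Step 6: p0:escaped | p1:escaped | p2:(1,3)->(1,2) | p3:escaped | p4:escaped
Step 7: p0:escaped | p1:escaped | p2:(1,2)->(1,1) | p3:escaped | p4:escaped
Step 8: p0:escaped | p1:escaped | p2:(1,1)->(1,0)->EXIT | p3:escaped | p4:escaped
Exit steps: [4, 2, 8, 4, 2]
First to escape: p1 at step 2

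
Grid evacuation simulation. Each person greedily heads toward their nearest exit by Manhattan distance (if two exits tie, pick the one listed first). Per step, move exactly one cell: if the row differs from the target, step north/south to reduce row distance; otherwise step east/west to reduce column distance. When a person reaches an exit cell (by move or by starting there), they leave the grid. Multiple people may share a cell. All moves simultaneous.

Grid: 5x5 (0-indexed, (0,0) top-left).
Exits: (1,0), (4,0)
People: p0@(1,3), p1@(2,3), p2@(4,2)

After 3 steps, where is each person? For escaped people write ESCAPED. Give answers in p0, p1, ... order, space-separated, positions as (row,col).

Step 1: p0:(1,3)->(1,2) | p1:(2,3)->(1,3) | p2:(4,2)->(4,1)
Step 2: p0:(1,2)->(1,1) | p1:(1,3)->(1,2) | p2:(4,1)->(4,0)->EXIT
Step 3: p0:(1,1)->(1,0)->EXIT | p1:(1,2)->(1,1) | p2:escaped

ESCAPED (1,1) ESCAPED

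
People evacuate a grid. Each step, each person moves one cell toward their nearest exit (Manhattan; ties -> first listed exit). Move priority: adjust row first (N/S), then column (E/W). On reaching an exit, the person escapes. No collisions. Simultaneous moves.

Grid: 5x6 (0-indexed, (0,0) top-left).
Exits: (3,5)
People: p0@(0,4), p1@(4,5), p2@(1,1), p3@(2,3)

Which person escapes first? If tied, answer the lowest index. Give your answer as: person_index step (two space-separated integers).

Answer: 1 1

Derivation:
Step 1: p0:(0,4)->(1,4) | p1:(4,5)->(3,5)->EXIT | p2:(1,1)->(2,1) | p3:(2,3)->(3,3)
Step 2: p0:(1,4)->(2,4) | p1:escaped | p2:(2,1)->(3,1) | p3:(3,3)->(3,4)
Step 3: p0:(2,4)->(3,4) | p1:escaped | p2:(3,1)->(3,2) | p3:(3,4)->(3,5)->EXIT
Step 4: p0:(3,4)->(3,5)->EXIT | p1:escaped | p2:(3,2)->(3,3) | p3:escaped
Step 5: p0:escaped | p1:escaped | p2:(3,3)->(3,4) | p3:escaped
Step 6: p0:escaped | p1:escaped | p2:(3,4)->(3,5)->EXIT | p3:escaped
Exit steps: [4, 1, 6, 3]
First to escape: p1 at step 1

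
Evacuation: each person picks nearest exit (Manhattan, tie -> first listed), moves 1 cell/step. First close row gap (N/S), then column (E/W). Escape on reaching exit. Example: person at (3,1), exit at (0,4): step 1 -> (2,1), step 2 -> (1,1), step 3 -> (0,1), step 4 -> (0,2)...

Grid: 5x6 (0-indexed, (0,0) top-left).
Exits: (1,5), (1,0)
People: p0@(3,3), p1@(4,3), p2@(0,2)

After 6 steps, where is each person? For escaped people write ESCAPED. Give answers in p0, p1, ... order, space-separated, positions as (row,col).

Step 1: p0:(3,3)->(2,3) | p1:(4,3)->(3,3) | p2:(0,2)->(1,2)
Step 2: p0:(2,3)->(1,3) | p1:(3,3)->(2,3) | p2:(1,2)->(1,1)
Step 3: p0:(1,3)->(1,4) | p1:(2,3)->(1,3) | p2:(1,1)->(1,0)->EXIT
Step 4: p0:(1,4)->(1,5)->EXIT | p1:(1,3)->(1,4) | p2:escaped
Step 5: p0:escaped | p1:(1,4)->(1,5)->EXIT | p2:escaped

ESCAPED ESCAPED ESCAPED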